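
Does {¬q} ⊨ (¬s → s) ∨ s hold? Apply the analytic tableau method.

No

Initial set: {¬q; ¬((¬s → s) ∨ s)}.
¬((¬s → s) ∨ s): α-rule — add ¬(¬s → s), ¬s.
¬(¬s → s): α-rule — add ¬s, ¬s.
○ open, literals {q=F, s=F}.
0 branches closed, 1 open.
An open branch gives a countermodel: q=F, s=F (unmentioned atoms arbitrary); the premises hold there but the conclusion fails.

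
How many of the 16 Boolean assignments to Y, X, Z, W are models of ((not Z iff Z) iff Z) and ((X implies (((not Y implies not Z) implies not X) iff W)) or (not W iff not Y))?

7

Initial set: {(((not Z iff Z) iff Z) and ((X implies (((not Y implies not Z) implies not X) iff W)) or (not W iff not Y)))}.
(((not Z iff Z) iff Z) and ((X implies (((not Y implies not Z) implies not X) iff W)) or (not W iff not Y))): α-rule — add ((not Z iff Z) iff Z), ((X implies (((not Y implies not Z) implies not X) iff W)) or (not W iff not Y)).
((not Z iff Z) iff Z): β-rule — branch into (not Z iff Z), Z  //  not (not Z iff Z), not Z.
  branch 1 (add (not Z iff Z), Z):
    ((X implies (((not Y implies not Z) implies not X) iff W)) or (not W iff not Y)): β-rule — branch into (X implies (((not Y implies not Z) implies not X) iff W))  //  (not W iff not Y).
      branch 1.1 (add (X implies (((not Y implies not Z) implies not X) iff W))):
        (not Z iff Z): β-rule — branch into not Z, Z  //  not not Z, not Z.
          branch 1.1.1 (add not Z, Z):
            × closes — contains both Z and not Z.
          branch 1.1.2 (add not not Z, not Z):
            × closes — contains both Z and not Z.
      branch 1.2 (add (not W iff not Y)):
        (not Z iff Z): β-rule — branch into not Z, Z  //  not not Z, not Z.
          branch 1.2.1 (add not Z, Z):
            × closes — contains both Z and not Z.
          branch 1.2.2 (add not not Z, not Z):
            × closes — contains both Z and not Z.
  branch 2 (add not (not Z iff Z), not Z):
    ((X implies (((not Y implies not Z) implies not X) iff W)) or (not W iff not Y)): β-rule — branch into (X implies (((not Y implies not Z) implies not X) iff W))  //  (not W iff not Y).
      branch 2.1 (add (X implies (((not Y implies not Z) implies not X) iff W))):
        not (not Z iff Z): β-rule — branch into not Z, not Z  //  not not Z, Z.
          branch 2.1.1 (add not Z, not Z):
            (X implies (((not Y implies not Z) implies not X) iff W)): β-rule — branch into not X  //  (((not Y implies not Z) implies not X) iff W).
              branch 2.1.1.1 (add not X):
                ○ open, literals {X=0, Z=0}.
              branch 2.1.1.2 (add (((not Y implies not Z) implies not X) iff W)):
                (((not Y implies not Z) implies not X) iff W): β-rule — branch into ((not Y implies not Z) implies not X), W  //  not ((not Y implies not Z) implies not X), not W.
                  branch 2.1.1.2.1 (add ((not Y implies not Z) implies not X), W):
                    ((not Y implies not Z) implies not X): β-rule — branch into not (not Y implies not Z)  //  not X.
                      branch 2.1.1.2.1.1 (add not (not Y implies not Z)):
                        not (not Y implies not Z): α-rule — add not Y, not not Z.
                        × closes — contains both Z and not Z.
                      branch 2.1.1.2.1.2 (add not X):
                        ○ open, literals {W=1, X=0, Z=0}.
                  branch 2.1.1.2.2 (add not ((not Y implies not Z) implies not X), not W):
                    not ((not Y implies not Z) implies not X): α-rule — add (not Y implies not Z), not not X.
                    (not Y implies not Z): β-rule — branch into not not Y  //  not Z.
                      branch 2.1.1.2.2.1 (add not not Y):
                        ○ open, literals {W=0, X=1, Y=1, Z=0}.
                      branch 2.1.1.2.2.2 (add not Z):
                        ○ open, literals {W=0, X=1, Z=0}.
          branch 2.1.2 (add not not Z, Z):
            × closes — contains both Z and not Z.
      branch 2.2 (add (not W iff not Y)):
        not (not Z iff Z): β-rule — branch into not Z, not Z  //  not not Z, Z.
          branch 2.2.1 (add not Z, not Z):
            (not W iff not Y): β-rule — branch into not W, not Y  //  not not W, not not Y.
              branch 2.2.1.1 (add not W, not Y):
                ○ open, literals {W=0, Y=0, Z=0}.
              branch 2.2.1.2 (add not not W, not not Y):
                ○ open, literals {W=1, Y=1, Z=0}.
          branch 2.2.2 (add not not Z, Z):
            × closes — contains both Z and not Z.
7 branches closed, 6 open.
Each open branch fixes some atoms; the unmentioned ones are free. Counting distinct full assignments: branch {X=0, Z=0} (Y, W) contributes 4 new; branch {W=1, X=0, Z=0} (Y) contributes 0 new; branch {W=0, X=1, Y=1, Z=0} (none free) contributes 1 new; branch {W=0, X=1, Z=0} (Y) contributes 1 new; branch {W=0, Y=0, Z=0} (X) contributes 0 new; branch {W=1, Y=1, Z=0} (X) contributes 1 new. Total: 7.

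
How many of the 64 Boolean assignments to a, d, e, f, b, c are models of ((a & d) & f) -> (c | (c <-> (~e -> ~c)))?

60

Initial set: {(((a & d) & f) -> (c | (c <-> (~e -> ~c))))}.
(((a & d) & f) -> (c | (c <-> (~e -> ~c)))): β-rule — branch into ~((a & d) & f)  //  (c | (c <-> (~e -> ~c))).
  branch 1 (add ~((a & d) & f)):
    ~((a & d) & f): β-rule — branch into ~(a & d)  //  ~f.
      branch 1.1 (add ~(a & d)):
        ~(a & d): β-rule — branch into ~a  //  ~d.
          branch 1.1.1 (add ~a):
            ○ open, literals {a=0}.
          branch 1.1.2 (add ~d):
            ○ open, literals {d=0}.
      branch 1.2 (add ~f):
        ○ open, literals {f=0}.
  branch 2 (add (c | (c <-> (~e -> ~c)))):
    (c | (c <-> (~e -> ~c))): β-rule — branch into c  //  (c <-> (~e -> ~c)).
      branch 2.1 (add c):
        ○ open, literals {c=1}.
      branch 2.2 (add (c <-> (~e -> ~c))):
        (c <-> (~e -> ~c)): β-rule — branch into c, (~e -> ~c)  //  ~c, ~(~e -> ~c).
          branch 2.2.1 (add c, (~e -> ~c)):
            (~e -> ~c): β-rule — branch into ~~e  //  ~c.
              branch 2.2.1.1 (add ~~e):
                ○ open, literals {c=1, e=1}.
              branch 2.2.1.2 (add ~c):
                × closes — contains both c and ~c.
          branch 2.2.2 (add ~c, ~(~e -> ~c)):
            ~(~e -> ~c): α-rule — add ~e, ~~c.
            × closes — contains both c and ~c.
2 branches closed, 5 open.
Each open branch fixes some atoms; the unmentioned ones are free. Counting distinct full assignments: branch {a=0} (d, e, f, b, c) contributes 32 new; branch {d=0} (a, e, f, b, c) contributes 16 new; branch {f=0} (a, d, e, b, c) contributes 8 new; branch {c=1} (a, d, e, f, b) contributes 4 new; branch {c=1, e=1} (a, d, f, b) contributes 0 new. Total: 60.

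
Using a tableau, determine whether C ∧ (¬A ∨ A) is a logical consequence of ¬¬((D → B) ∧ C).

Yes

Initial set: {¬¬((D → B) ∧ C); ¬(C ∧ (¬A ∨ A))}.
¬¬((D → B) ∧ C): drop double negation, giving ((D → B) ∧ C).
((D → B) ∧ C): α-rule — add (D → B), C.
¬(C ∧ (¬A ∨ A)): β-rule — branch into ¬C  //  ¬(¬A ∨ A).
  branch 1 (add ¬C):
    × closes — contains both C and ¬C.
  branch 2 (add ¬(¬A ∨ A)):
    ¬(¬A ∨ A): α-rule — add ¬¬A, ¬A.
    × closes — contains both A and ¬A.
All 2 branches close.
Every branch closed, so the premises entail the conclusion.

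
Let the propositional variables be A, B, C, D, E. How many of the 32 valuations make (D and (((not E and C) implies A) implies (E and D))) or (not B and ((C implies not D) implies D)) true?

Initial set: {((D and (((not E and C) implies A) implies (E and D))) or (not B and ((C implies not D) implies D)))}.
((D and (((not E and C) implies A) implies (E and D))) or (not B and ((C implies not D) implies D))): β-rule — branch into (D and (((not E and C) implies A) implies (E and D)))  //  (not B and ((C implies not D) implies D)).
  branch 1 (add (D and (((not E and C) implies A) implies (E and D)))):
    (D and (((not E and C) implies A) implies (E and D))): α-rule — add D, (((not E and C) implies A) implies (E and D)).
    (((not E and C) implies A) implies (E and D)): β-rule — branch into not ((not E and C) implies A)  //  (E and D).
      branch 1.1 (add not ((not E and C) implies A)):
        not ((not E and C) implies A): α-rule — add (not E and C), not A.
        (not E and C): α-rule — add not E, C.
        ○ open, literals {A=F, C=T, D=T, E=F}.
      branch 1.2 (add (E and D)):
        (E and D): α-rule — add E, D.
        ○ open, literals {D=T, E=T}.
  branch 2 (add (not B and ((C implies not D) implies D))):
    (not B and ((C implies not D) implies D)): α-rule — add not B, ((C implies not D) implies D).
    ((C implies not D) implies D): β-rule — branch into not (C implies not D)  //  D.
      branch 2.1 (add not (C implies not D)):
        not (C implies not D): α-rule — add C, not not D.
        ○ open, literals {B=F, C=T, D=T}.
      branch 2.2 (add D):
        ○ open, literals {B=F, D=T}.
0 branches closed, 4 open.
Each open branch fixes some atoms; the unmentioned ones are free. Counting distinct full assignments: branch {A=F, C=T, D=T, E=F} (B) contributes 2 new; branch {D=T, E=T} (A, B, C) contributes 8 new; branch {B=F, C=T, D=T} (A, E) contributes 1 new; branch {B=F, D=T} (A, C, E) contributes 2 new. Total: 13.

13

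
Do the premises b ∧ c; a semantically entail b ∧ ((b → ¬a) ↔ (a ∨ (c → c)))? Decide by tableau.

No

Initial set: {(b ∧ c); a; ¬(b ∧ ((b → ¬a) ↔ (a ∨ (c → c))))}.
(b ∧ c): α-rule — add b, c.
¬(b ∧ ((b → ¬a) ↔ (a ∨ (c → c)))): β-rule — branch into ¬b  //  ¬((b → ¬a) ↔ (a ∨ (c → c))).
  branch 1 (add ¬b):
    × closes — contains both b and ¬b.
  branch 2 (add ¬((b → ¬a) ↔ (a ∨ (c → c)))):
    ¬((b → ¬a) ↔ (a ∨ (c → c))): β-rule — branch into (b → ¬a), ¬(a ∨ (c → c))  //  ¬(b → ¬a), (a ∨ (c → c)).
      branch 2.1 (add (b → ¬a), ¬(a ∨ (c → c))):
        ¬(a ∨ (c → c)): α-rule — add ¬a, ¬(c → c).
        × closes — contains both a and ¬a.
      branch 2.2 (add ¬(b → ¬a), (a ∨ (c → c))):
        ¬(b → ¬a): α-rule — add b, ¬¬a.
        (a ∨ (c → c)): β-rule — branch into a  //  (c → c).
          branch 2.2.1 (add a):
            ○ open, literals {a=1, b=1, c=1}.
          branch 2.2.2 (add (c → c)):
            (c → c): β-rule — branch into ¬c  //  c.
              branch 2.2.2.1 (add ¬c):
                × closes — contains both c and ¬c.
              branch 2.2.2.2 (add c):
                ○ open, literals {a=1, b=1, c=1}.
3 branches closed, 2 open.
An open branch gives a countermodel: a=1, b=1, c=1 (unmentioned atoms arbitrary); the premises hold there but the conclusion fails.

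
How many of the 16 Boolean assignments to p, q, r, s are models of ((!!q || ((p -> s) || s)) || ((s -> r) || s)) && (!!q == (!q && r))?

4

Initial set: {(((!!q || ((p -> s) || s)) || ((s -> r) || s)) && (!!q == (!q && r)))}.
(((!!q || ((p -> s) || s)) || ((s -> r) || s)) && (!!q == (!q && r))): α-rule — add ((!!q || ((p -> s) || s)) || ((s -> r) || s)), (!!q == (!q && r)).
((!!q || ((p -> s) || s)) || ((s -> r) || s)): β-rule — branch into (!!q || ((p -> s) || s))  //  ((s -> r) || s).
  branch 1 (add (!!q || ((p -> s) || s))):
    (!!q == (!q && r)): β-rule — branch into !!q, (!q && r)  //  !!!q, !(!q && r).
      branch 1.1 (add !!q, (!q && r)):
        !!q: drop double negation, giving q.
        (!q && r): α-rule — add !q, r.
        × closes — contains both q and !q.
      branch 1.2 (add !!!q, !(!q && r)):
        !!!q: drop double negation, giving !q.
        (!!q || ((p -> s) || s)): β-rule — branch into !!q  //  ((p -> s) || s).
          branch 1.2.1 (add !!q):
            !!q: drop double negation, giving q.
            × closes — contains both q and !q.
          branch 1.2.2 (add ((p -> s) || s)):
            !(!q && r): β-rule — branch into !!q  //  !r.
              branch 1.2.2.1 (add !!q):
                × closes — contains both q and !q.
              branch 1.2.2.2 (add !r):
                ((p -> s) || s): β-rule — branch into (p -> s)  //  s.
                  branch 1.2.2.2.1 (add (p -> s)):
                    (p -> s): β-rule — branch into !p  //  s.
                      branch 1.2.2.2.1.1 (add !p):
                        ○ open, literals {p=0, q=0, r=0}.
                      branch 1.2.2.2.1.2 (add s):
                        ○ open, literals {q=0, r=0, s=1}.
                  branch 1.2.2.2.2 (add s):
                    ○ open, literals {q=0, r=0, s=1}.
  branch 2 (add ((s -> r) || s)):
    (!!q == (!q && r)): β-rule — branch into !!q, (!q && r)  //  !!!q, !(!q && r).
      branch 2.1 (add !!q, (!q && r)):
        !!q: drop double negation, giving q.
        (!q && r): α-rule — add !q, r.
        × closes — contains both q and !q.
      branch 2.2 (add !!!q, !(!q && r)):
        !!!q: drop double negation, giving !q.
        ((s -> r) || s): β-rule — branch into (s -> r)  //  s.
          branch 2.2.1 (add (s -> r)):
            !(!q && r): β-rule — branch into !!q  //  !r.
              branch 2.2.1.1 (add !!q):
                × closes — contains both q and !q.
              branch 2.2.1.2 (add !r):
                (s -> r): β-rule — branch into !s  //  r.
                  branch 2.2.1.2.1 (add !s):
                    ○ open, literals {q=0, r=0, s=0}.
                  branch 2.2.1.2.2 (add r):
                    × closes — contains both r and !r.
          branch 2.2.2 (add s):
            !(!q && r): β-rule — branch into !!q  //  !r.
              branch 2.2.2.1 (add !!q):
                × closes — contains both q and !q.
              branch 2.2.2.2 (add !r):
                ○ open, literals {q=0, r=0, s=1}.
7 branches closed, 5 open.
Each open branch fixes some atoms; the unmentioned ones are free. Counting distinct full assignments: branch {p=0, q=0, r=0} (s) contributes 2 new; branch {q=0, r=0, s=1} (p) contributes 1 new; branch {q=0, r=0, s=1} (p) contributes 0 new; branch {q=0, r=0, s=0} (p) contributes 1 new; branch {q=0, r=0, s=1} (p) contributes 0 new. Total: 4.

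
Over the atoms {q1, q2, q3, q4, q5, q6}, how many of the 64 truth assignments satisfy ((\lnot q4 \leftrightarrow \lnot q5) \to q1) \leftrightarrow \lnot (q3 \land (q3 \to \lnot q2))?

Initial set: {T (((\lnot q4 \leftrightarrow \lnot q5) \to q1) \leftrightarrow \lnot (q3 \land (q3 \to \lnot q2)))}.
T (((\lnot q4 \leftrightarrow \lnot q5) \to q1) \leftrightarrow \lnot (q3 \land (q3 \to \lnot q2))): β-rule — branch into T ((\lnot q4 \leftrightarrow \lnot q5) \to q1), T \lnot (q3 \land (q3 \to \lnot q2))  //  F ((\lnot q4 \leftrightarrow \lnot q5) \to q1), F \lnot (q3 \land (q3 \to \lnot q2)).
  branch 1 (add T ((\lnot q4 \leftrightarrow \lnot q5) \to q1), T \lnot (q3 \land (q3 \to \lnot q2))):
    T ((\lnot q4 \leftrightarrow \lnot q5) \to q1): β-rule — branch into F (\lnot q4 \leftrightarrow \lnot q5)  //  T q1.
      branch 1.1 (add F (\lnot q4 \leftrightarrow \lnot q5)):
        T \lnot (q3 \land (q3 \to \lnot q2)): β-rule — branch into F q3  //  F (q3 \to \lnot q2).
          branch 1.1.1 (add F q3):
            F (\lnot q4 \leftrightarrow \lnot q5): β-rule — branch into T \lnot q4, F \lnot q5  //  F \lnot q4, T \lnot q5.
              branch 1.1.1.1 (add T \lnot q4, F \lnot q5):
                ○ open, literals {q3=false, q4=false, q5=true}.
              branch 1.1.1.2 (add F \lnot q4, T \lnot q5):
                ○ open, literals {q3=false, q4=true, q5=false}.
          branch 1.1.2 (add F (q3 \to \lnot q2)):
            F (q3 \to \lnot q2): α-rule — add T q3, F \lnot q2.
            F (\lnot q4 \leftrightarrow \lnot q5): β-rule — branch into T \lnot q4, F \lnot q5  //  F \lnot q4, T \lnot q5.
              branch 1.1.2.1 (add T \lnot q4, F \lnot q5):
                ○ open, literals {q2=true, q3=true, q4=false, q5=true}.
              branch 1.1.2.2 (add F \lnot q4, T \lnot q5):
                ○ open, literals {q2=true, q3=true, q4=true, q5=false}.
      branch 1.2 (add T q1):
        T \lnot (q3 \land (q3 \to \lnot q2)): β-rule — branch into F q3  //  F (q3 \to \lnot q2).
          branch 1.2.1 (add F q3):
            ○ open, literals {q1=true, q3=false}.
          branch 1.2.2 (add F (q3 \to \lnot q2)):
            F (q3 \to \lnot q2): α-rule — add T q3, F \lnot q2.
            ○ open, literals {q1=true, q2=true, q3=true}.
  branch 2 (add F ((\lnot q4 \leftrightarrow \lnot q5) \to q1), F \lnot (q3 \land (q3 \to \lnot q2))):
    F ((\lnot q4 \leftrightarrow \lnot q5) \to q1): α-rule — add T (\lnot q4 \leftrightarrow \lnot q5), F q1.
    F \lnot (q3 \land (q3 \to \lnot q2)): α-rule — add T q3, T (q3 \to \lnot q2).
    T (\lnot q4 \leftrightarrow \lnot q5): β-rule — branch into T \lnot q4, T \lnot q5  //  F \lnot q4, F \lnot q5.
      branch 2.1 (add T \lnot q4, T \lnot q5):
        T (q3 \to \lnot q2): β-rule — branch into F q3  //  T \lnot q2.
          branch 2.1.1 (add F q3):
            × closes — contains both q3 and \lnot q3.
          branch 2.1.2 (add T \lnot q2):
            ○ open, literals {q1=false, q2=false, q3=true, q4=false, q5=false}.
      branch 2.2 (add F \lnot q4, F \lnot q5):
        T (q3 \to \lnot q2): β-rule — branch into F q3  //  T \lnot q2.
          branch 2.2.1 (add F q3):
            × closes — contains both q3 and \lnot q3.
          branch 2.2.2 (add T \lnot q2):
            ○ open, literals {q1=false, q2=false, q3=true, q4=true, q5=true}.
2 branches closed, 8 open.
Each open branch fixes some atoms; the unmentioned ones are free. Counting distinct full assignments: branch {q3=false, q4=false, q5=true} (q1, q2, q6) contributes 8 new; branch {q3=false, q4=true, q5=false} (q1, q2, q6) contributes 8 new; branch {q2=true, q3=true, q4=false, q5=true} (q1, q6) contributes 4 new; branch {q2=true, q3=true, q4=true, q5=false} (q1, q6) contributes 4 new; branch {q1=true, q3=false} (q2, q4, q5, q6) contributes 8 new; branch {q1=true, q2=true, q3=true} (q4, q5, q6) contributes 4 new; branch {q1=false, q2=false, q3=true, q4=false, q5=false} (q6) contributes 2 new; branch {q1=false, q2=false, q3=true, q4=true, q5=true} (q6) contributes 2 new. Total: 40.

40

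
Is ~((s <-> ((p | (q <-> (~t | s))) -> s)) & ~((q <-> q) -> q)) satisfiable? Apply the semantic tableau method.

Satisfiable

Initial set: {~((s <-> ((p | (q <-> (~t | s))) -> s)) & ~((q <-> q) -> q))}.
~((s <-> ((p | (q <-> (~t | s))) -> s)) & ~((q <-> q) -> q)): β-rule — branch into ~(s <-> ((p | (q <-> (~t | s))) -> s))  //  ~~((q <-> q) -> q).
  branch 1 (add ~(s <-> ((p | (q <-> (~t | s))) -> s))):
    ~(s <-> ((p | (q <-> (~t | s))) -> s)): β-rule — branch into s, ~((p | (q <-> (~t | s))) -> s)  //  ~s, ((p | (q <-> (~t | s))) -> s).
      branch 1.1 (add s, ~((p | (q <-> (~t | s))) -> s)):
        ~((p | (q <-> (~t | s))) -> s): α-rule — add (p | (q <-> (~t | s))), ~s.
        × closes — contains both s and ~s.
      branch 1.2 (add ~s, ((p | (q <-> (~t | s))) -> s)):
        ((p | (q <-> (~t | s))) -> s): β-rule — branch into ~(p | (q <-> (~t | s)))  //  s.
          branch 1.2.1 (add ~(p | (q <-> (~t | s)))):
            ~(p | (q <-> (~t | s))): α-rule — add ~p, ~(q <-> (~t | s)).
            ~(q <-> (~t | s)): β-rule — branch into q, ~(~t | s)  //  ~q, (~t | s).
              branch 1.2.1.1 (add q, ~(~t | s)):
                ~(~t | s): α-rule — add ~~t, ~s.
                ○ open, literals {p=0, q=1, s=0, t=1}.
              branch 1.2.1.2 (add ~q, (~t | s)):
                (~t | s): β-rule — branch into ~t  //  s.
                  branch 1.2.1.2.1 (add ~t):
                    ○ open, literals {p=0, q=0, s=0, t=0}.
                  branch 1.2.1.2.2 (add s):
                    × closes — contains both s and ~s.
          branch 1.2.2 (add s):
            × closes — contains both s and ~s.
  branch 2 (add ~~((q <-> q) -> q)):
    ~~((q <-> q) -> q): β-rule — branch into ~(q <-> q)  //  q.
      branch 2.1 (add ~(q <-> q)):
        ~(q <-> q): β-rule — branch into q, ~q  //  ~q, q.
          branch 2.1.1 (add q, ~q):
            × closes — contains both q and ~q.
          branch 2.1.2 (add ~q, q):
            × closes — contains both q and ~q.
      branch 2.2 (add q):
        ○ open, literals {q=1}.
5 branches closed, 3 open.
An open branch gives a satisfying assignment: p=0, q=1, s=0, t=1.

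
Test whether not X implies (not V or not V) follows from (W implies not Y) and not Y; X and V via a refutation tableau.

Initial set: {T ((W implies not Y) and not Y); T (X and V); F (not X implies (not V or not V))}.
T ((W implies not Y) and not Y): α-rule — add T (W implies not Y), T not Y.
T (X and V): α-rule — add T X, T V.
F (not X implies (not V or not V)): α-rule — add T not X, F (not V or not V).
× closes — contains both X and not X.
All 1 branch closes.
Every branch closed, so the premises entail the conclusion.

Yes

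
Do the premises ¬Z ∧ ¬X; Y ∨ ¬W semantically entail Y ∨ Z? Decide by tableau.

Initial set: {T (¬Z ∧ ¬X); T (Y ∨ ¬W); F (Y ∨ Z)}.
T (¬Z ∧ ¬X): α-rule — add T ¬Z, T ¬X.
F (Y ∨ Z): α-rule — add F Y, F Z.
T (Y ∨ ¬W): β-rule — branch into T Y  //  T ¬W.
  branch 1 (add T Y):
    × closes — contains both Y and ¬Y.
  branch 2 (add T ¬W):
    ○ open, literals {W=0, X=0, Y=0, Z=0}.
1 branch closed, 1 open.
An open branch gives a countermodel: W=0, X=0, Y=0, Z=0 (unmentioned atoms arbitrary); the premises hold there but the conclusion fails.

No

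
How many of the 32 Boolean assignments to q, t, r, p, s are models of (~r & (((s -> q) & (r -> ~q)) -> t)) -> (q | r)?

Initial set: {T ((~r & (((s -> q) & (r -> ~q)) -> t)) -> (q | r))}.
T ((~r & (((s -> q) & (r -> ~q)) -> t)) -> (q | r)): β-rule — branch into F (~r & (((s -> q) & (r -> ~q)) -> t))  //  T (q | r).
  branch 1 (add F (~r & (((s -> q) & (r -> ~q)) -> t))):
    F (~r & (((s -> q) & (r -> ~q)) -> t)): β-rule — branch into F ~r  //  F (((s -> q) & (r -> ~q)) -> t).
      branch 1.1 (add F ~r):
        ○ open, literals {r=T}.
      branch 1.2 (add F (((s -> q) & (r -> ~q)) -> t)):
        F (((s -> q) & (r -> ~q)) -> t): α-rule — add T ((s -> q) & (r -> ~q)), F t.
        T ((s -> q) & (r -> ~q)): α-rule — add T (s -> q), T (r -> ~q).
        T (s -> q): β-rule — branch into F s  //  T q.
          branch 1.2.1 (add F s):
            T (r -> ~q): β-rule — branch into F r  //  T ~q.
              branch 1.2.1.1 (add F r):
                ○ open, literals {r=F, s=F, t=F}.
              branch 1.2.1.2 (add T ~q):
                ○ open, literals {q=F, s=F, t=F}.
          branch 1.2.2 (add T q):
            T (r -> ~q): β-rule — branch into F r  //  T ~q.
              branch 1.2.2.1 (add F r):
                ○ open, literals {q=T, r=F, t=F}.
              branch 1.2.2.2 (add T ~q):
                × closes — contains both q and ~q.
  branch 2 (add T (q | r)):
    T (q | r): β-rule — branch into T q  //  T r.
      branch 2.1 (add T q):
        ○ open, literals {q=T}.
      branch 2.2 (add T r):
        ○ open, literals {r=T}.
1 branch closed, 6 open.
Each open branch fixes some atoms; the unmentioned ones are free. Counting distinct full assignments: branch {r=T} (q, t, p, s) contributes 16 new; branch {r=F, s=F, t=F} (q, p) contributes 4 new; branch {q=F, s=F, t=F} (r, p) contributes 0 new; branch {q=T, r=F, t=F} (p, s) contributes 2 new; branch {q=T} (t, r, p, s) contributes 4 new; branch {r=T} (q, t, p, s) contributes 0 new. Total: 26.

26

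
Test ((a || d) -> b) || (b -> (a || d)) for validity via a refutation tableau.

Valid

Assume the negation and expand:
Initial set: {!(((a || d) -> b) || (b -> (a || d)))}.
!(((a || d) -> b) || (b -> (a || d))): α-rule — add !((a || d) -> b), !(b -> (a || d)).
!((a || d) -> b): α-rule — add (a || d), !b.
!(b -> (a || d)): α-rule — add b, !(a || d).
× closes — contains both b and !b.
All 1 branch closes.
Every branch closed, so the negation is unsatisfiable and the formula is valid.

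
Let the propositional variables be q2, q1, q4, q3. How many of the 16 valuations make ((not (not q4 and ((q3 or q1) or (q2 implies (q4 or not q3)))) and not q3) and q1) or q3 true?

10

Initial set: {(((not (not q4 and ((q3 or q1) or (q2 implies (q4 or not q3)))) and not q3) and q1) or q3)}.
(((not (not q4 and ((q3 or q1) or (q2 implies (q4 or not q3)))) and not q3) and q1) or q3): β-rule — branch into ((not (not q4 and ((q3 or q1) or (q2 implies (q4 or not q3)))) and not q3) and q1)  //  q3.
  branch 1 (add ((not (not q4 and ((q3 or q1) or (q2 implies (q4 or not q3)))) and not q3) and q1)):
    ((not (not q4 and ((q3 or q1) or (q2 implies (q4 or not q3)))) and not q3) and q1): α-rule — add (not (not q4 and ((q3 or q1) or (q2 implies (q4 or not q3)))) and not q3), q1.
    (not (not q4 and ((q3 or q1) or (q2 implies (q4 or not q3)))) and not q3): α-rule — add not (not q4 and ((q3 or q1) or (q2 implies (q4 or not q3)))), not q3.
    not (not q4 and ((q3 or q1) or (q2 implies (q4 or not q3)))): β-rule — branch into not not q4  //  not ((q3 or q1) or (q2 implies (q4 or not q3))).
      branch 1.1 (add not not q4):
        ○ open, literals {q1=1, q3=0, q4=1}.
      branch 1.2 (add not ((q3 or q1) or (q2 implies (q4 or not q3)))):
        not ((q3 or q1) or (q2 implies (q4 or not q3))): α-rule — add not (q3 or q1), not (q2 implies (q4 or not q3)).
        not (q3 or q1): α-rule — add not q3, not q1.
        × closes — contains both q1 and not q1.
  branch 2 (add q3):
    ○ open, literals {q3=1}.
1 branch closed, 2 open.
Each open branch fixes some atoms; the unmentioned ones are free. Counting distinct full assignments: branch {q1=1, q3=0, q4=1} (q2) contributes 2 new; branch {q3=1} (q2, q1, q4) contributes 8 new. Total: 10.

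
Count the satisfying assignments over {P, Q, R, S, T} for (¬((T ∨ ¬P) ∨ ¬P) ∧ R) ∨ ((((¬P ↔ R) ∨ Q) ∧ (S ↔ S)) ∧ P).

Initial set: {((¬((T ∨ ¬P) ∨ ¬P) ∧ R) ∨ ((((¬P ↔ R) ∨ Q) ∧ (S ↔ S)) ∧ P))}.
((¬((T ∨ ¬P) ∨ ¬P) ∧ R) ∨ ((((¬P ↔ R) ∨ Q) ∧ (S ↔ S)) ∧ P)): β-rule — branch into (¬((T ∨ ¬P) ∨ ¬P) ∧ R)  //  ((((¬P ↔ R) ∨ Q) ∧ (S ↔ S)) ∧ P).
  branch 1 (add (¬((T ∨ ¬P) ∨ ¬P) ∧ R)):
    (¬((T ∨ ¬P) ∨ ¬P) ∧ R): α-rule — add ¬((T ∨ ¬P) ∨ ¬P), R.
    ¬((T ∨ ¬P) ∨ ¬P): α-rule — add ¬(T ∨ ¬P), ¬¬P.
    ¬(T ∨ ¬P): α-rule — add ¬T, ¬¬P.
    ○ open, literals {P=T, R=T, T=F}.
  branch 2 (add ((((¬P ↔ R) ∨ Q) ∧ (S ↔ S)) ∧ P)):
    ((((¬P ↔ R) ∨ Q) ∧ (S ↔ S)) ∧ P): α-rule — add (((¬P ↔ R) ∨ Q) ∧ (S ↔ S)), P.
    (((¬P ↔ R) ∨ Q) ∧ (S ↔ S)): α-rule — add ((¬P ↔ R) ∨ Q), (S ↔ S).
    ((¬P ↔ R) ∨ Q): β-rule — branch into (¬P ↔ R)  //  Q.
      branch 2.1 (add (¬P ↔ R)):
        (S ↔ S): β-rule — branch into S, S  //  ¬S, ¬S.
          branch 2.1.1 (add S, S):
            (¬P ↔ R): β-rule — branch into ¬P, R  //  ¬¬P, ¬R.
              branch 2.1.1.1 (add ¬P, R):
                × closes — contains both P and ¬P.
              branch 2.1.1.2 (add ¬¬P, ¬R):
                ○ open, literals {P=T, R=F, S=T}.
          branch 2.1.2 (add ¬S, ¬S):
            (¬P ↔ R): β-rule — branch into ¬P, R  //  ¬¬P, ¬R.
              branch 2.1.2.1 (add ¬P, R):
                × closes — contains both P and ¬P.
              branch 2.1.2.2 (add ¬¬P, ¬R):
                ○ open, literals {P=T, R=F, S=F}.
      branch 2.2 (add Q):
        (S ↔ S): β-rule — branch into S, S  //  ¬S, ¬S.
          branch 2.2.1 (add S, S):
            ○ open, literals {P=T, Q=T, S=T}.
          branch 2.2.2 (add ¬S, ¬S):
            ○ open, literals {P=T, Q=T, S=F}.
2 branches closed, 5 open.
Each open branch fixes some atoms; the unmentioned ones are free. Counting distinct full assignments: branch {P=T, R=T, T=F} (Q, S) contributes 4 new; branch {P=T, R=F, S=T} (Q, T) contributes 4 new; branch {P=T, R=F, S=F} (Q, T) contributes 4 new; branch {P=T, Q=T, S=T} (R, T) contributes 1 new; branch {P=T, Q=T, S=F} (R, T) contributes 1 new. Total: 14.

14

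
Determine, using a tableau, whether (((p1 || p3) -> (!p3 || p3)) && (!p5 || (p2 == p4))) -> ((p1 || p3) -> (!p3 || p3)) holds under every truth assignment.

Valid

Assume the negation and expand:
Initial set: {!((((p1 || p3) -> (!p3 || p3)) && (!p5 || (p2 == p4))) -> ((p1 || p3) -> (!p3 || p3)))}.
!((((p1 || p3) -> (!p3 || p3)) && (!p5 || (p2 == p4))) -> ((p1 || p3) -> (!p3 || p3))): α-rule — add (((p1 || p3) -> (!p3 || p3)) && (!p5 || (p2 == p4))), !((p1 || p3) -> (!p3 || p3)).
(((p1 || p3) -> (!p3 || p3)) && (!p5 || (p2 == p4))): α-rule — add ((p1 || p3) -> (!p3 || p3)), (!p5 || (p2 == p4)).
!((p1 || p3) -> (!p3 || p3)): α-rule — add (p1 || p3), !(!p3 || p3).
!(!p3 || p3): α-rule — add !!p3, !p3.
× closes — contains both p3 and !p3.
All 1 branch closes.
Every branch closed, so the negation is unsatisfiable and the formula is valid.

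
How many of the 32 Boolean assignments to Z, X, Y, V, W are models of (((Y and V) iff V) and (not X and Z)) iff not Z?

Initial set: {((((Y and V) iff V) and (not X and Z)) iff not Z)}.
((((Y and V) iff V) and (not X and Z)) iff not Z): β-rule — branch into (((Y and V) iff V) and (not X and Z)), not Z  //  not (((Y and V) iff V) and (not X and Z)), not not Z.
  branch 1 (add (((Y and V) iff V) and (not X and Z)), not Z):
    (((Y and V) iff V) and (not X and Z)): α-rule — add ((Y and V) iff V), (not X and Z).
    (not X and Z): α-rule — add not X, Z.
    × closes — contains both Z and not Z.
  branch 2 (add not (((Y and V) iff V) and (not X and Z)), not not Z):
    not (((Y and V) iff V) and (not X and Z)): β-rule — branch into not ((Y and V) iff V)  //  not (not X and Z).
      branch 2.1 (add not ((Y and V) iff V)):
        not ((Y and V) iff V): β-rule — branch into (Y and V), not V  //  not (Y and V), V.
          branch 2.1.1 (add (Y and V), not V):
            (Y and V): α-rule — add Y, V.
            × closes — contains both V and not V.
          branch 2.1.2 (add not (Y and V), V):
            not (Y and V): β-rule — branch into not Y  //  not V.
              branch 2.1.2.1 (add not Y):
                ○ open, literals {V=T, Y=F, Z=T}.
              branch 2.1.2.2 (add not V):
                × closes — contains both V and not V.
      branch 2.2 (add not (not X and Z)):
        not (not X and Z): β-rule — branch into not not X  //  not Z.
          branch 2.2.1 (add not not X):
            ○ open, literals {X=T, Z=T}.
          branch 2.2.2 (add not Z):
            × closes — contains both Z and not Z.
4 branches closed, 2 open.
Each open branch fixes some atoms; the unmentioned ones are free. Counting distinct full assignments: branch {V=T, Y=F, Z=T} (X, W) contributes 4 new; branch {X=T, Z=T} (Y, V, W) contributes 6 new. Total: 10.

10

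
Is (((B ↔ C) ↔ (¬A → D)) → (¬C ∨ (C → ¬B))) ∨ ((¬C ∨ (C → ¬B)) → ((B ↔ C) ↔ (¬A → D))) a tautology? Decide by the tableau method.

Valid

Assume the negation and expand:
Initial set: {¬((((B ↔ C) ↔ (¬A → D)) → (¬C ∨ (C → ¬B))) ∨ ((¬C ∨ (C → ¬B)) → ((B ↔ C) ↔ (¬A → D))))}.
¬((((B ↔ C) ↔ (¬A → D)) → (¬C ∨ (C → ¬B))) ∨ ((¬C ∨ (C → ¬B)) → ((B ↔ C) ↔ (¬A → D)))): α-rule — add ¬(((B ↔ C) ↔ (¬A → D)) → (¬C ∨ (C → ¬B))), ¬((¬C ∨ (C → ¬B)) → ((B ↔ C) ↔ (¬A → D))).
¬(((B ↔ C) ↔ (¬A → D)) → (¬C ∨ (C → ¬B))): α-rule — add ((B ↔ C) ↔ (¬A → D)), ¬(¬C ∨ (C → ¬B)).
¬((¬C ∨ (C → ¬B)) → ((B ↔ C) ↔ (¬A → D))): α-rule — add (¬C ∨ (C → ¬B)), ¬((B ↔ C) ↔ (¬A → D)).
¬(¬C ∨ (C → ¬B)): α-rule — add ¬¬C, ¬(C → ¬B).
¬(C → ¬B): α-rule — add C, ¬¬B.
((B ↔ C) ↔ (¬A → D)): β-rule — branch into (B ↔ C), (¬A → D)  //  ¬(B ↔ C), ¬(¬A → D).
  branch 1 (add (B ↔ C), (¬A → D)):
    (¬C ∨ (C → ¬B)): β-rule — branch into ¬C  //  (C → ¬B).
      branch 1.1 (add ¬C):
        × closes — contains both C and ¬C.
      branch 1.2 (add (C → ¬B)):
        ¬((B ↔ C) ↔ (¬A → D)): β-rule — branch into (B ↔ C), ¬(¬A → D)  //  ¬(B ↔ C), (¬A → D).
          branch 1.2.1 (add (B ↔ C), ¬(¬A → D)):
            ¬(¬A → D): α-rule — add ¬A, ¬D.
            (B ↔ C): β-rule — branch into B, C  //  ¬B, ¬C.
              branch 1.2.1.1 (add B, C):
                (¬A → D): β-rule — branch into ¬¬A  //  D.
                  branch 1.2.1.1.1 (add ¬¬A):
                    × closes — contains both A and ¬A.
                  branch 1.2.1.1.2 (add D):
                    × closes — contains both D and ¬D.
              branch 1.2.1.2 (add ¬B, ¬C):
                × closes — contains both B and ¬B.
          branch 1.2.2 (add ¬(B ↔ C), (¬A → D)):
            (B ↔ C): β-rule — branch into B, C  //  ¬B, ¬C.
              branch 1.2.2.1 (add B, C):
                (¬A → D): β-rule — branch into ¬¬A  //  D.
                  branch 1.2.2.1.1 (add ¬¬A):
                    (C → ¬B): β-rule — branch into ¬C  //  ¬B.
                      branch 1.2.2.1.1.1 (add ¬C):
                        × closes — contains both C and ¬C.
                      branch 1.2.2.1.1.2 (add ¬B):
                        × closes — contains both B and ¬B.
                  branch 1.2.2.1.2 (add D):
                    (C → ¬B): β-rule — branch into ¬C  //  ¬B.
                      branch 1.2.2.1.2.1 (add ¬C):
                        × closes — contains both C and ¬C.
                      branch 1.2.2.1.2.2 (add ¬B):
                        × closes — contains both B and ¬B.
              branch 1.2.2.2 (add ¬B, ¬C):
                × closes — contains both B and ¬B.
  branch 2 (add ¬(B ↔ C), ¬(¬A → D)):
    ¬(¬A → D): α-rule — add ¬A, ¬D.
    (¬C ∨ (C → ¬B)): β-rule — branch into ¬C  //  (C → ¬B).
      branch 2.1 (add ¬C):
        × closes — contains both C and ¬C.
      branch 2.2 (add (C → ¬B)):
        ¬((B ↔ C) ↔ (¬A → D)): β-rule — branch into (B ↔ C), ¬(¬A → D)  //  ¬(B ↔ C), (¬A → D).
          branch 2.2.1 (add (B ↔ C), ¬(¬A → D)):
            ¬(¬A → D): α-rule — add ¬A, ¬D.
            ¬(B ↔ C): β-rule — branch into B, ¬C  //  ¬B, C.
              branch 2.2.1.1 (add B, ¬C):
                × closes — contains both C and ¬C.
              branch 2.2.1.2 (add ¬B, C):
                × closes — contains both B and ¬B.
          branch 2.2.2 (add ¬(B ↔ C), (¬A → D)):
            ¬(B ↔ C): β-rule — branch into B, ¬C  //  ¬B, C.
              branch 2.2.2.1 (add B, ¬C):
                × closes — contains both C and ¬C.
              branch 2.2.2.2 (add ¬B, C):
                × closes — contains both B and ¬B.
All 14 branches close.
Every branch closed, so the negation is unsatisfiable and the formula is valid.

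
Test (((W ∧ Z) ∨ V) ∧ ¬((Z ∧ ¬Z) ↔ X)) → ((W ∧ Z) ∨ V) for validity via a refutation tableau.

Assume the negation and expand:
Initial set: {¬((((W ∧ Z) ∨ V) ∧ ¬((Z ∧ ¬Z) ↔ X)) → ((W ∧ Z) ∨ V))}.
¬((((W ∧ Z) ∨ V) ∧ ¬((Z ∧ ¬Z) ↔ X)) → ((W ∧ Z) ∨ V)): α-rule — add (((W ∧ Z) ∨ V) ∧ ¬((Z ∧ ¬Z) ↔ X)), ¬((W ∧ Z) ∨ V).
(((W ∧ Z) ∨ V) ∧ ¬((Z ∧ ¬Z) ↔ X)): α-rule — add ((W ∧ Z) ∨ V), ¬((Z ∧ ¬Z) ↔ X).
¬((W ∧ Z) ∨ V): α-rule — add ¬(W ∧ Z), ¬V.
((W ∧ Z) ∨ V): β-rule — branch into (W ∧ Z)  //  V.
  branch 1 (add (W ∧ Z)):
    (W ∧ Z): α-rule — add W, Z.
    ¬((Z ∧ ¬Z) ↔ X): β-rule — branch into (Z ∧ ¬Z), ¬X  //  ¬(Z ∧ ¬Z), X.
      branch 1.1 (add (Z ∧ ¬Z), ¬X):
        (Z ∧ ¬Z): α-rule — add Z, ¬Z.
        × closes — contains both Z and ¬Z.
      branch 1.2 (add ¬(Z ∧ ¬Z), X):
        ¬(W ∧ Z): β-rule — branch into ¬W  //  ¬Z.
          branch 1.2.1 (add ¬W):
            × closes — contains both W and ¬W.
          branch 1.2.2 (add ¬Z):
            × closes — contains both Z and ¬Z.
  branch 2 (add V):
    × closes — contains both V and ¬V.
All 4 branches close.
Every branch closed, so the negation is unsatisfiable and the formula is valid.

Valid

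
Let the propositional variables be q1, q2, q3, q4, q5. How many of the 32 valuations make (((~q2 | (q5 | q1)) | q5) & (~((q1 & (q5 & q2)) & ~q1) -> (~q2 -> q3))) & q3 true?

Initial set: {((((~q2 | (q5 | q1)) | q5) & (~((q1 & (q5 & q2)) & ~q1) -> (~q2 -> q3))) & q3)}.
((((~q2 | (q5 | q1)) | q5) & (~((q1 & (q5 & q2)) & ~q1) -> (~q2 -> q3))) & q3): α-rule — add (((~q2 | (q5 | q1)) | q5) & (~((q1 & (q5 & q2)) & ~q1) -> (~q2 -> q3))), q3.
(((~q2 | (q5 | q1)) | q5) & (~((q1 & (q5 & q2)) & ~q1) -> (~q2 -> q3))): α-rule — add ((~q2 | (q5 | q1)) | q5), (~((q1 & (q5 & q2)) & ~q1) -> (~q2 -> q3)).
((~q2 | (q5 | q1)) | q5): β-rule — branch into (~q2 | (q5 | q1))  //  q5.
  branch 1 (add (~q2 | (q5 | q1))):
    (~((q1 & (q5 & q2)) & ~q1) -> (~q2 -> q3)): β-rule — branch into ~~((q1 & (q5 & q2)) & ~q1)  //  (~q2 -> q3).
      branch 1.1 (add ~~((q1 & (q5 & q2)) & ~q1)):
        ~~((q1 & (q5 & q2)) & ~q1): α-rule — add (q1 & (q5 & q2)), ~q1.
        (q1 & (q5 & q2)): α-rule — add q1, (q5 & q2).
        × closes — contains both q1 and ~q1.
      branch 1.2 (add (~q2 -> q3)):
        (~q2 | (q5 | q1)): β-rule — branch into ~q2  //  (q5 | q1).
          branch 1.2.1 (add ~q2):
            (~q2 -> q3): β-rule — branch into ~~q2  //  q3.
              branch 1.2.1.1 (add ~~q2):
                × closes — contains both q2 and ~q2.
              branch 1.2.1.2 (add q3):
                ○ open, literals {q2=false, q3=true}.
          branch 1.2.2 (add (q5 | q1)):
            (~q2 -> q3): β-rule — branch into ~~q2  //  q3.
              branch 1.2.2.1 (add ~~q2):
                (q5 | q1): β-rule — branch into q5  //  q1.
                  branch 1.2.2.1.1 (add q5):
                    ○ open, literals {q2=true, q3=true, q5=true}.
                  branch 1.2.2.1.2 (add q1):
                    ○ open, literals {q1=true, q2=true, q3=true}.
              branch 1.2.2.2 (add q3):
                (q5 | q1): β-rule — branch into q5  //  q1.
                  branch 1.2.2.2.1 (add q5):
                    ○ open, literals {q3=true, q5=true}.
                  branch 1.2.2.2.2 (add q1):
                    ○ open, literals {q1=true, q3=true}.
  branch 2 (add q5):
    (~((q1 & (q5 & q2)) & ~q1) -> (~q2 -> q3)): β-rule — branch into ~~((q1 & (q5 & q2)) & ~q1)  //  (~q2 -> q3).
      branch 2.1 (add ~~((q1 & (q5 & q2)) & ~q1)):
        ~~((q1 & (q5 & q2)) & ~q1): α-rule — add (q1 & (q5 & q2)), ~q1.
        (q1 & (q5 & q2)): α-rule — add q1, (q5 & q2).
        × closes — contains both q1 and ~q1.
      branch 2.2 (add (~q2 -> q3)):
        (~q2 -> q3): β-rule — branch into ~~q2  //  q3.
          branch 2.2.1 (add ~~q2):
            ○ open, literals {q2=true, q3=true, q5=true}.
          branch 2.2.2 (add q3):
            ○ open, literals {q3=true, q5=true}.
3 branches closed, 7 open.
Each open branch fixes some atoms; the unmentioned ones are free. Counting distinct full assignments: branch {q2=false, q3=true} (q1, q4, q5) contributes 8 new; branch {q2=true, q3=true, q5=true} (q1, q4) contributes 4 new; branch {q1=true, q2=true, q3=true} (q4, q5) contributes 2 new; branch {q3=true, q5=true} (q1, q2, q4) contributes 0 new; branch {q1=true, q3=true} (q2, q4, q5) contributes 0 new; branch {q2=true, q3=true, q5=true} (q1, q4) contributes 0 new; branch {q3=true, q5=true} (q1, q2, q4) contributes 0 new. Total: 14.

14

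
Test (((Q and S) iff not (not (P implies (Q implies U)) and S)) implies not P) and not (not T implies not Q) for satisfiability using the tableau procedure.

Satisfiable

Initial set: {((((Q and S) iff not (not (P implies (Q implies U)) and S)) implies not P) and not (not T implies not Q))}.
((((Q and S) iff not (not (P implies (Q implies U)) and S)) implies not P) and not (not T implies not Q)): α-rule — add (((Q and S) iff not (not (P implies (Q implies U)) and S)) implies not P), not (not T implies not Q).
not (not T implies not Q): α-rule — add not T, not not Q.
(((Q and S) iff not (not (P implies (Q implies U)) and S)) implies not P): β-rule — branch into not ((Q and S) iff not (not (P implies (Q implies U)) and S))  //  not P.
  branch 1 (add not ((Q and S) iff not (not (P implies (Q implies U)) and S))):
    not ((Q and S) iff not (not (P implies (Q implies U)) and S)): β-rule — branch into (Q and S), not not (not (P implies (Q implies U)) and S)  //  not (Q and S), not (not (P implies (Q implies U)) and S).
      branch 1.1 (add (Q and S), not not (not (P implies (Q implies U)) and S)):
        (Q and S): α-rule — add Q, S.
        not not (not (P implies (Q implies U)) and S): α-rule — add not (P implies (Q implies U)), S.
        not (P implies (Q implies U)): α-rule — add P, not (Q implies U).
        not (Q implies U): α-rule — add Q, not U.
        ○ open, literals {P=1, Q=1, S=1, T=0, U=0}.
      branch 1.2 (add not (Q and S), not (not (P implies (Q implies U)) and S)):
        not (Q and S): β-rule — branch into not Q  //  not S.
          branch 1.2.1 (add not Q):
            × closes — contains both Q and not Q.
          branch 1.2.2 (add not S):
            not (not (P implies (Q implies U)) and S): β-rule — branch into not not (P implies (Q implies U))  //  not S.
              branch 1.2.2.1 (add not not (P implies (Q implies U))):
                not not (P implies (Q implies U)): β-rule — branch into not P  //  (Q implies U).
                  branch 1.2.2.1.1 (add not P):
                    ○ open, literals {P=0, Q=1, S=0, T=0}.
                  branch 1.2.2.1.2 (add (Q implies U)):
                    (Q implies U): β-rule — branch into not Q  //  U.
                      branch 1.2.2.1.2.1 (add not Q):
                        × closes — contains both Q and not Q.
                      branch 1.2.2.1.2.2 (add U):
                        ○ open, literals {Q=1, S=0, T=0, U=1}.
              branch 1.2.2.2 (add not S):
                ○ open, literals {Q=1, S=0, T=0}.
  branch 2 (add not P):
    ○ open, literals {P=0, Q=1, T=0}.
2 branches closed, 5 open.
An open branch gives a satisfying assignment: P=1, Q=1, S=1, T=0, U=0.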